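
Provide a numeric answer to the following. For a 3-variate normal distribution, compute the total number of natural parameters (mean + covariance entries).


Exponential family dimension calculation:
For 3-dim MVN: mean has 3 params, covariance has 3*4/2 = 6 unique entries.
Total dim = 3 + 6 = 9.

9


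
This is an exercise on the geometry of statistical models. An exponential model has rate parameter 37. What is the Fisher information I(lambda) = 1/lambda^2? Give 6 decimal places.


Fisher information for exponential: I(lambda) = 1/lambda^2.
lambda = 37, lambda^2 = 1369.
I = 1/1369 = 0.000730

0.000730


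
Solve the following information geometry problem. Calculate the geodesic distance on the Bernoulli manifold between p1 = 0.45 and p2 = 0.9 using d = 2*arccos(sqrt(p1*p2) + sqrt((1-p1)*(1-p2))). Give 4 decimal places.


Geodesic distance on Bernoulli manifold:
d(p1,p2) = 2*arccos(sqrt(p1*p2) + sqrt((1-p1)*(1-p2))).
sqrt(p1*p2) = sqrt(0.45*0.9) = 0.636396.
sqrt((1-p1)*(1-p2)) = sqrt(0.55*0.1) = 0.234521.
arg = 0.636396 + 0.234521 = 0.870917.
d = 2*arccos(0.870917) = 1.0275

1.0275


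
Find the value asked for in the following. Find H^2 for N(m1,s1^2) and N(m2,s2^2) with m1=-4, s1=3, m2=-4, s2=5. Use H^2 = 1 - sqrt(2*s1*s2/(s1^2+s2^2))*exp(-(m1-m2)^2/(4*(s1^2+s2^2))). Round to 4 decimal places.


Squared Hellinger distance for Gaussians:
H^2 = 1 - sqrt(2*s1*s2/(s1^2+s2^2)) * exp(-(m1-m2)^2/(4*(s1^2+s2^2))).
s1^2 = 9, s2^2 = 25, s1^2+s2^2 = 34.
sqrt(2*3*5/(34)) = 0.939336.
(m1-m2)^2 = (0)^2 = 0.
exp(-0/(4*34)) = exp(0.0) = 1.0.
H^2 = 1 - 0.939336*1.0 = 0.0607

0.0607


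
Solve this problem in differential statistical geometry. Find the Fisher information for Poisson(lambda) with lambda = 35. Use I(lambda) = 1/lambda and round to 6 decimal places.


Fisher information for Poisson: I(lambda) = 1/lambda.
lambda = 35.
I(lambda) = 1/35 = 0.028571

0.028571


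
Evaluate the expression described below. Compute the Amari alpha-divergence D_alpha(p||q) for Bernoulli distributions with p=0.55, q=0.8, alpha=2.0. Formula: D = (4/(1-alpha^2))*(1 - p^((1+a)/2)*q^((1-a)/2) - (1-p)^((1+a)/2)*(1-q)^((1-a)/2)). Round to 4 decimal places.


Amari alpha-divergence:
D = (4/(1-alpha^2))*(1 - p^((1+a)/2)*q^((1-a)/2) - (1-p)^((1+a)/2)*(1-q)^((1-a)/2)).
alpha = 2.0, p = 0.55, q = 0.8.
e1 = (1+alpha)/2 = 1.5, e2 = (1-alpha)/2 = -0.5.
t1 = p^e1 * q^e2 = 0.55^1.5 * 0.8^-0.5 = 0.456036.
t2 = (1-p)^e1 * (1-q)^e2 = 0.45^1.5 * 0.2^-0.5 = 0.675.
4/(1-alpha^2) = -1.333333.
D = -1.333333*(1 - 0.456036 - 0.675) = 0.1747

0.1747


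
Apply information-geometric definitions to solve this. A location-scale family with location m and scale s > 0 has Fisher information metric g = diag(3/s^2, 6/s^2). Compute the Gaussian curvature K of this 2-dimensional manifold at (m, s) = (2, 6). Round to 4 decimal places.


The metric has the form g = (A dm^2 + B ds^2)/s^2 with A = 3, B = 6.
Substitute u = sqrt(A/B)*m: g = B*(du^2 + ds^2)/s^2, i.e. B times the
Poincare upper half-plane metric, which has constant Gaussian curvature -1.
Scaling a 2D metric by a constant c divides the Gaussian curvature by c,
so K = -1/B = -1/(6) = -0.1667 everywhere (the point (m, s) = (2, 6) is irrelevant:
the curvature is constant).
The requested Gaussian curvature is K = -0.1667.

-0.1667


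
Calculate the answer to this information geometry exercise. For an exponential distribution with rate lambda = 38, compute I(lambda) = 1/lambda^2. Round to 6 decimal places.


Fisher information for exponential: I(lambda) = 1/lambda^2.
lambda = 38, lambda^2 = 1444.
I = 1/1444 = 0.000693

0.000693


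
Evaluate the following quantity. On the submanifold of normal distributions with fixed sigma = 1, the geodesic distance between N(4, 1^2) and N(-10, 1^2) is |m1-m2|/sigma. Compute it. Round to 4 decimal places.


On the fixed-variance normal subfamily, geodesic distance = |m1-m2|/sigma.
|4 - -10| = 14.
sigma = 1.
d = 14/1 = 14.0000

14.0000


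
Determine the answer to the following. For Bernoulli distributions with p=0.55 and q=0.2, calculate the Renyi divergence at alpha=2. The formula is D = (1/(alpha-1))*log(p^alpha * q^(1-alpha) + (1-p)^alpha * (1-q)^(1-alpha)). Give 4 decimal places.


Renyi divergence of order alpha between Bernoulli distributions:
D = (1/(alpha-1))*log(p^alpha * q^(1-alpha) + (1-p)^alpha * (1-q)^(1-alpha)).
alpha = 2, p = 0.55, q = 0.2.
p^alpha * q^(1-alpha) = 0.55^2 * 0.2^-1 = 1.5125.
(1-p)^alpha * (1-q)^(1-alpha) = 0.45^2 * 0.8^-1 = 0.253125.
sum = 1.5125 + 0.253125 = 1.765625.
D = (1/1)*log(1.765625) = 0.5685

0.5685


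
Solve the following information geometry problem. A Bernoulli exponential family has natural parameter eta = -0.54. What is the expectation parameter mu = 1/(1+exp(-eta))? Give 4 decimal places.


Dual coordinate (expectation parameter) for Bernoulli:
mu = 1/(1+exp(-eta)).
eta = -0.54.
exp(-eta) = exp(0.54) = 1.716007.
mu = 1/(1+1.716007) = 0.3682

0.3682


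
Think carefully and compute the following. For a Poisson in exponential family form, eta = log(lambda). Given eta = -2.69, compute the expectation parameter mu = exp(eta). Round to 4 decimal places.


Expectation parameter for Poisson exponential family:
mu = exp(eta).
eta = -2.69.
mu = exp(-2.69) = 0.0679

0.0679


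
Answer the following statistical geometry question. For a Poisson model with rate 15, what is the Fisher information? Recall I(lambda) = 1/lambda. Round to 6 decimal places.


Fisher information for Poisson: I(lambda) = 1/lambda.
lambda = 15.
I(lambda) = 1/15 = 0.066667

0.066667


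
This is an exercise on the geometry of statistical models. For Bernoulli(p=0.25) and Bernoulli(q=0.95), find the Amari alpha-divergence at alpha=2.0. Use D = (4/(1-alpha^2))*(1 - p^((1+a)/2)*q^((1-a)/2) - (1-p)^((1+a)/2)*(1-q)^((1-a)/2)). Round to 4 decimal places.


Amari alpha-divergence:
D = (4/(1-alpha^2))*(1 - p^((1+a)/2)*q^((1-a)/2) - (1-p)^((1+a)/2)*(1-q)^((1-a)/2)).
alpha = 2.0, p = 0.25, q = 0.95.
e1 = (1+alpha)/2 = 1.5, e2 = (1-alpha)/2 = -0.5.
t1 = p^e1 * q^e2 = 0.25^1.5 * 0.95^-0.5 = 0.128247.
t2 = (1-p)^e1 * (1-q)^e2 = 0.75^1.5 * 0.05^-0.5 = 2.904738.
4/(1-alpha^2) = -1.333333.
D = -1.333333*(1 - 0.128247 - 2.904738) = 2.7106

2.7106


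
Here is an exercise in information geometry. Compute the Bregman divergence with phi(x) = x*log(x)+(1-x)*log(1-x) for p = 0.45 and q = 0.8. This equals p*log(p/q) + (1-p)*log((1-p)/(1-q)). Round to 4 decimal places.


Bregman divergence with negative entropy generator:
D = p*log(p/q) + (1-p)*log((1-p)/(1-q)).
p = 0.45, q = 0.8.
p*log(p/q) = 0.45*log(0.45/0.8) = -0.258914.
(1-p)*log((1-p)/(1-q)) = 0.55*log(0.55/0.2) = 0.556381.
D = -0.258914 + 0.556381 = 0.2975

0.2975


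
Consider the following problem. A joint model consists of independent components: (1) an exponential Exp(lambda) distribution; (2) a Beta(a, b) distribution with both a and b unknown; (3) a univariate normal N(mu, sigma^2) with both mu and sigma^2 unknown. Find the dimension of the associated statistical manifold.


The dimension of a statistical manifold equals the number of free
(independent) real parameters of the model. For a product of independent
blocks the parameter counts add.
- exponential (lambda): 1.
- Beta (a, b): 2.
- normal (mu, sigma^2): 2.
Total = 1 + 2 + 2 = 5.
Dimension = 5

5


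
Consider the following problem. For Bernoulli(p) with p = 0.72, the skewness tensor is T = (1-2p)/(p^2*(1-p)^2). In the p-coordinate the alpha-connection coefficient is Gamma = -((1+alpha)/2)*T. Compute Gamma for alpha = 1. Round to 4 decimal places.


Skewness (Amari-Chentsov) tensor: T = (1-2p)/(p^2*(1-p)^2).
p = 0.72, 1-2p = -0.44, p^2 = 0.5184, (1-p)^2 = 0.0784.
T = -0.44/(0.5184 * 0.0784) = -10.82609.
In the p-coordinate, Gamma^(alpha) = Gamma^(0) - (alpha/2)*T with Gamma^(0) = (1/2)*g'(p) = -T/2,
so Gamma^(alpha) = -((1+alpha)/2)*T.
alpha = 1, -(1+alpha)/2 = -1.0.
Gamma = -1.0 * -10.82609 = 10.8261

10.8261


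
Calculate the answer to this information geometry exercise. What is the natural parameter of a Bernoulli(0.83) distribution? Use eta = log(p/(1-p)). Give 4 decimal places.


Natural parameter for Bernoulli: eta = log(p/(1-p)).
p = 0.83, 1-p = 0.17.
p/(1-p) = 4.882353.
eta = log(4.882353) = 1.5856

1.5856


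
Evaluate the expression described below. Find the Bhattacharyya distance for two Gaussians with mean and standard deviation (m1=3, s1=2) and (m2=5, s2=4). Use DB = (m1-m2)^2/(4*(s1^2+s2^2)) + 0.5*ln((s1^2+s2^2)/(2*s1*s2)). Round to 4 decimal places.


Bhattacharyya distance between two Gaussians:
DB = (m1-m2)^2/(4*(s1^2+s2^2)) + (1/2)*ln((s1^2+s2^2)/(2*s1*s2)).
(m1-m2)^2 = (-2)^2 = 4.
s1^2+s2^2 = 4 + 16 = 20.
term1 = 4/80 = 0.05.
term2 = 0.5*ln(20/16.0) = 0.111572.
DB = 0.05 + 0.111572 = 0.1616

0.1616


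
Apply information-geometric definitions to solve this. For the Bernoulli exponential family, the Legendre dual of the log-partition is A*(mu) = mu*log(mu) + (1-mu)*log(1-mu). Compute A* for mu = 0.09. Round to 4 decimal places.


Legendre transform for Bernoulli:
A*(mu) = mu*log(mu) + (1-mu)*log(1-mu).
mu = 0.09, 1-mu = 0.91.
mu*log(mu) = 0.09*log(0.09) = -0.216715.
(1-mu)*log(1-mu) = 0.91*log(0.91) = -0.085823.
A* = -0.216715 + -0.085823 = -0.3025

-0.3025


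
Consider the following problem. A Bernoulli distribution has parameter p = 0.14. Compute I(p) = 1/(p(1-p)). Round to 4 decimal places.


For Bernoulli(p), Fisher information is I(p) = 1/(p*(1-p)).
p = 0.14, 1-p = 0.86.
p*(1-p) = 0.1204.
I(p) = 1/0.1204 = 8.3056

8.3056


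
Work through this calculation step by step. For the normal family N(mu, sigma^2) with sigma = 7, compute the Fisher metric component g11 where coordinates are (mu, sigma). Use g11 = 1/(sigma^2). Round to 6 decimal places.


For the 2-parameter normal family, the Fisher metric has:
  g11 = 1/sigma^2, g22 = 2/sigma^2.
sigma = 7, sigma^2 = 49.
g11 = 0.020408

0.020408


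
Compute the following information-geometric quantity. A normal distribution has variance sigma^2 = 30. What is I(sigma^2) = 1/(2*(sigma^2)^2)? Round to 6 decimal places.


Fisher information for variance: I(sigma^2) = 1/(2*sigma^4).
sigma^2 = 30, so sigma^4 = 900.
I = 1/(2*900) = 1/1800 = 0.000556

0.000556


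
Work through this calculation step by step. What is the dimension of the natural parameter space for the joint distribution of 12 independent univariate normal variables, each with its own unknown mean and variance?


Exponential family dimension calculation:
Each univariate normal has two natural parameters (mu/sigma^2 and -1/(2 sigma^2)).
With 12 independent components, dim = 2 * 12 = 24.

24


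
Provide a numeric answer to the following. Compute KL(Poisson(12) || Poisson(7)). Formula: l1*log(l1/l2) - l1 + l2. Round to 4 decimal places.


KL divergence for Poisson:
KL = l1*log(l1/l2) - l1 + l2.
l1 = 12, l2 = 7.
log(12/7) = 0.538997.
l1*log(l1/l2) = 12 * 0.538997 = 6.467958.
KL = 6.467958 - 12 + 7 = 1.4680

1.4680


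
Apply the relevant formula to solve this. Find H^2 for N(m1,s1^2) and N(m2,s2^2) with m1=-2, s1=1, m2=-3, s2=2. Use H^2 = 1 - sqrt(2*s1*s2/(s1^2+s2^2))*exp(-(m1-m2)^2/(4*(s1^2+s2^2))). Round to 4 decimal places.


Squared Hellinger distance for Gaussians:
H^2 = 1 - sqrt(2*s1*s2/(s1^2+s2^2)) * exp(-(m1-m2)^2/(4*(s1^2+s2^2))).
s1^2 = 1, s2^2 = 4, s1^2+s2^2 = 5.
sqrt(2*1*2/(5)) = 0.894427.
(m1-m2)^2 = (1)^2 = 1.
exp(-1/(4*5)) = exp(-0.05) = 0.951229.
H^2 = 1 - 0.894427*0.951229 = 0.1492

0.1492


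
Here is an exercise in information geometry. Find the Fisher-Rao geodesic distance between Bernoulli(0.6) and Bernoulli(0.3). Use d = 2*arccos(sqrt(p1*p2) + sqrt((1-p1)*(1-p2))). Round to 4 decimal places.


Geodesic distance on Bernoulli manifold:
d(p1,p2) = 2*arccos(sqrt(p1*p2) + sqrt((1-p1)*(1-p2))).
sqrt(p1*p2) = sqrt(0.6*0.3) = 0.424264.
sqrt((1-p1)*(1-p2)) = sqrt(0.4*0.7) = 0.52915.
arg = 0.424264 + 0.52915 = 0.953414.
d = 2*arccos(0.953414) = 0.6129

0.6129


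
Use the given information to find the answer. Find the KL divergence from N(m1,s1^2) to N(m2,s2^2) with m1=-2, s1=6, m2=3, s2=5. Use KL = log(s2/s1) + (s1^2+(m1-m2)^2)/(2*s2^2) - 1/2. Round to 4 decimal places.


KL divergence between normal distributions:
KL = log(s2/s1) + (s1^2 + (m1-m2)^2)/(2*s2^2) - 1/2.
log(5/6) = -0.182322.
(6^2 + (-2-3)^2)/(2*5^2) = (36 + 25)/50 = 1.22.
KL = -0.182322 + 1.22 - 0.5 = 0.5377

0.5377


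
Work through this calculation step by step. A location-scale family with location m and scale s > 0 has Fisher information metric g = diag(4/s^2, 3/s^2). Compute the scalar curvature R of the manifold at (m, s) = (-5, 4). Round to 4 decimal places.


The metric has the form g = (A dm^2 + B ds^2)/s^2 with A = 4, B = 3.
Substitute u = sqrt(A/B)*m: g = B*(du^2 + ds^2)/s^2, i.e. B times the
Poincare upper half-plane metric, which has constant Gaussian curvature -1.
Scaling a 2D metric by a constant c divides the Gaussian curvature by c,
so K = -1/B = -1/(3) = -0.3333 everywhere (the point (m, s) = (-5, 4) is irrelevant:
the curvature is constant).
Scalar curvature in dimension 2: R = 2K = -2/(3) = -0.6667.

-0.6667


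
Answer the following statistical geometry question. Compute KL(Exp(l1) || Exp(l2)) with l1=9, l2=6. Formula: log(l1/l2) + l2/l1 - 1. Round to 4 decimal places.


KL divergence for exponential family:
KL = log(l1/l2) + l2/l1 - 1.
log(9/6) = 0.405465.
6/9 = 0.666667.
KL = 0.405465 + 0.666667 - 1 = 0.0721

0.0721


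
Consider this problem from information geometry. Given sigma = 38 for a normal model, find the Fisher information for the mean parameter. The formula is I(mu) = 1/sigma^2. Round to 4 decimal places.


The Fisher information for the mean of a normal distribution is I(mu) = 1/sigma^2.
sigma = 38, so sigma^2 = 1444.
I(mu) = 1/1444 = 0.0007

0.0007


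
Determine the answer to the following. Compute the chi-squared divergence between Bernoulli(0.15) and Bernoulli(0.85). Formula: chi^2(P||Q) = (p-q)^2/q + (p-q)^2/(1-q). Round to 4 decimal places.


Chi-squared divergence between Bernoulli distributions:
chi^2 = (p-q)^2/q + (p-q)^2/(1-q).
p = 0.15, q = 0.85, p-q = -0.7.
(p-q)^2 = 0.49.
term1 = 0.49/0.85 = 0.576471.
term2 = 0.49/0.15 = 3.266667.
chi^2 = 0.576471 + 3.266667 = 3.8431

3.8431


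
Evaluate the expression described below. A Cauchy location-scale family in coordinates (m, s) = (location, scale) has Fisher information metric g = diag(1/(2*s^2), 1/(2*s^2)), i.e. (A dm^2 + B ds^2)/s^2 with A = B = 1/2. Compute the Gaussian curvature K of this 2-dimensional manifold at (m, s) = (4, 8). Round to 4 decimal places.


The metric has the form g = (A dm^2 + B ds^2)/s^2 with A = 1/2, B = 1/2.
Substitute u = sqrt(A/B)*m: g = B*(du^2 + ds^2)/s^2, i.e. B times the
Poincare upper half-plane metric, which has constant Gaussian curvature -1.
Scaling a 2D metric by a constant c divides the Gaussian curvature by c,
so K = -1/B = -1/(1/2) = -2.0000 everywhere (the point (m, s) = (4, 8) is irrelevant:
the curvature is constant).
The requested Gaussian curvature is K = -2.0000.

-2.0000


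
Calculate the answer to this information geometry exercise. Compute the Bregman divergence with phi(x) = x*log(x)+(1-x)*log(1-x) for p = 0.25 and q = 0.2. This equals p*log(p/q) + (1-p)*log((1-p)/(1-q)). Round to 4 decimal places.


Bregman divergence with negative entropy generator:
D = p*log(p/q) + (1-p)*log((1-p)/(1-q)).
p = 0.25, q = 0.2.
p*log(p/q) = 0.25*log(0.25/0.2) = 0.055786.
(1-p)*log((1-p)/(1-q)) = 0.75*log(0.75/0.8) = -0.048404.
D = 0.055786 + -0.048404 = 0.0074

0.0074


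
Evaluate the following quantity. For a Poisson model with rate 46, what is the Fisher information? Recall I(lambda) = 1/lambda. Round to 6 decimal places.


Fisher information for Poisson: I(lambda) = 1/lambda.
lambda = 46.
I(lambda) = 1/46 = 0.021739

0.021739


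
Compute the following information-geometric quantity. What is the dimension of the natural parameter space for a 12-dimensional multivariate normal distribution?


Exponential family dimension calculation:
For 12-dim MVN: mean has 12 params, covariance has 12*13/2 = 78 unique entries.
Total dim = 12 + 78 = 90.

90


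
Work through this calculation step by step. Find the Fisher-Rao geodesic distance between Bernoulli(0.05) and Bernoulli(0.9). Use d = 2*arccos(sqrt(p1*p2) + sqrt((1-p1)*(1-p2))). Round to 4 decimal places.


Geodesic distance on Bernoulli manifold:
d(p1,p2) = 2*arccos(sqrt(p1*p2) + sqrt((1-p1)*(1-p2))).
sqrt(p1*p2) = sqrt(0.05*0.9) = 0.212132.
sqrt((1-p1)*(1-p2)) = sqrt(0.95*0.1) = 0.308221.
arg = 0.212132 + 0.308221 = 0.520353.
d = 2*arccos(0.520353) = 2.0471

2.0471


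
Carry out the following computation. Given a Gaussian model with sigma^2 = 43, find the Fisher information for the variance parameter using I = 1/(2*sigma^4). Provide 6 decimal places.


Fisher information for variance: I(sigma^2) = 1/(2*sigma^4).
sigma^2 = 43, so sigma^4 = 1849.
I = 1/(2*1849) = 1/3698 = 0.000270

0.000270


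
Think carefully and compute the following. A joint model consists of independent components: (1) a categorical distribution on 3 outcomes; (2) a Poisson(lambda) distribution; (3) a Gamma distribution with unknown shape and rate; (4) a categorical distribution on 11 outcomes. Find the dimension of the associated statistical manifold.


The dimension of a statistical manifold equals the number of free
(independent) real parameters of the model. For a product of independent
blocks the parameter counts add.
- categorical on 3 outcomes (probabilities sum to 1): 3-1 = 2.
- Poisson (lambda): 1.
- Gamma (shape, rate): 2.
- categorical on 11 outcomes (probabilities sum to 1): 11-1 = 10.
Total = 2 + 1 + 2 + 10 = 15.
Dimension = 15

15


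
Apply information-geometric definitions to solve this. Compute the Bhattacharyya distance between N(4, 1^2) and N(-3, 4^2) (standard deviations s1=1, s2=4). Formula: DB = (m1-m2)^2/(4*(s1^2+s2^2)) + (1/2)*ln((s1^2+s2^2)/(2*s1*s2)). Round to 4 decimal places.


Bhattacharyya distance between two Gaussians:
DB = (m1-m2)^2/(4*(s1^2+s2^2)) + (1/2)*ln((s1^2+s2^2)/(2*s1*s2)).
(m1-m2)^2 = (7)^2 = 49.
s1^2+s2^2 = 1 + 16 = 17.
term1 = 49/68 = 0.720588.
term2 = 0.5*ln(17/8.0) = 0.376886.
DB = 0.720588 + 0.376886 = 1.0975

1.0975


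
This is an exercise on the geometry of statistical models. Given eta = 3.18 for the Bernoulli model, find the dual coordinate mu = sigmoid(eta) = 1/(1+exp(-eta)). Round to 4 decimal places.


Dual coordinate (expectation parameter) for Bernoulli:
mu = 1/(1+exp(-eta)).
eta = 3.18.
exp(-eta) = exp(-3.18) = 0.041586.
mu = 1/(1+0.041586) = 0.9601

0.9601


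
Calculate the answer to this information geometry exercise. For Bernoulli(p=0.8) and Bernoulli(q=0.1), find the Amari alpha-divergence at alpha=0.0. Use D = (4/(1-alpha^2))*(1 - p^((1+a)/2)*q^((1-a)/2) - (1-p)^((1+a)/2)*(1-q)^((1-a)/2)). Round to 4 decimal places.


Amari alpha-divergence:
D = (4/(1-alpha^2))*(1 - p^((1+a)/2)*q^((1-a)/2) - (1-p)^((1+a)/2)*(1-q)^((1-a)/2)).
alpha = 0.0, p = 0.8, q = 0.1.
e1 = (1+alpha)/2 = 0.5, e2 = (1-alpha)/2 = 0.5.
t1 = p^e1 * q^e2 = 0.8^0.5 * 0.1^0.5 = 0.282843.
t2 = (1-p)^e1 * (1-q)^e2 = 0.2^0.5 * 0.9^0.5 = 0.424264.
4/(1-alpha^2) = 4.0.
D = 4.0*(1 - 0.282843 - 0.424264) = 1.1716

1.1716


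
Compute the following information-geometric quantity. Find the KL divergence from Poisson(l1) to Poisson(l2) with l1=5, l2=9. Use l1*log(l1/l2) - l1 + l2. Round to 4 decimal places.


KL divergence for Poisson:
KL = l1*log(l1/l2) - l1 + l2.
l1 = 5, l2 = 9.
log(5/9) = -0.587787.
l1*log(l1/l2) = 5 * -0.587787 = -2.938933.
KL = -2.938933 - 5 + 9 = 1.0611

1.0611


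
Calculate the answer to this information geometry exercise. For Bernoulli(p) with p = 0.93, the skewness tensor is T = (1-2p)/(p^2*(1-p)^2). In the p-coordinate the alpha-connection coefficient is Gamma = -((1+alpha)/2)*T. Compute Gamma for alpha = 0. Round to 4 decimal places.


Skewness (Amari-Chentsov) tensor: T = (1-2p)/(p^2*(1-p)^2).
p = 0.93, 1-2p = -0.86, p^2 = 0.8649, (1-p)^2 = 0.0049.
T = -0.86/(0.8649 * 0.0049) = -202.92543.
In the p-coordinate, Gamma^(alpha) = Gamma^(0) - (alpha/2)*T with Gamma^(0) = (1/2)*g'(p) = -T/2,
so Gamma^(alpha) = -((1+alpha)/2)*T.
alpha = 0, -(1+alpha)/2 = -0.5.
Gamma = -0.5 * -202.92543 = 101.4627

101.4627


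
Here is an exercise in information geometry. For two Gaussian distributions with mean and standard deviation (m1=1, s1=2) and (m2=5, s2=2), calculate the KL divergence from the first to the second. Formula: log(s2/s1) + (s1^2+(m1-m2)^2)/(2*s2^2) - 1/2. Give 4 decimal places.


KL divergence between normal distributions:
KL = log(s2/s1) + (s1^2 + (m1-m2)^2)/(2*s2^2) - 1/2.
log(2/2) = 0.0.
(2^2 + (1-5)^2)/(2*2^2) = (4 + 16)/8 = 2.5.
KL = 0.0 + 2.5 - 0.5 = 2.0000

2.0000


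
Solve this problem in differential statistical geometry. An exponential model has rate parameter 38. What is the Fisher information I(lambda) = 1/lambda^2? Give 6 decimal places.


Fisher information for exponential: I(lambda) = 1/lambda^2.
lambda = 38, lambda^2 = 1444.
I = 1/1444 = 0.000693

0.000693


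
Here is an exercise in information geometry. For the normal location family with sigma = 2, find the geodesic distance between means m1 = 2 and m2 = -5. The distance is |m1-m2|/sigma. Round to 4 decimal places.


On the fixed-variance normal subfamily, geodesic distance = |m1-m2|/sigma.
|2 - -5| = 7.
sigma = 2.
d = 7/2 = 3.5000

3.5000


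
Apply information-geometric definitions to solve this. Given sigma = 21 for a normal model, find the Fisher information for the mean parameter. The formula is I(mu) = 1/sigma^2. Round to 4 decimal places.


The Fisher information for the mean of a normal distribution is I(mu) = 1/sigma^2.
sigma = 21, so sigma^2 = 441.
I(mu) = 1/441 = 0.0023

0.0023


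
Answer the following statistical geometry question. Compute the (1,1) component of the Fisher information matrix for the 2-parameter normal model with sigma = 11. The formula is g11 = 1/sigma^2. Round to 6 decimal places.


For the 2-parameter normal family, the Fisher metric has:
  g11 = 1/sigma^2, g22 = 2/sigma^2.
sigma = 11, sigma^2 = 121.
g11 = 0.008264

0.008264


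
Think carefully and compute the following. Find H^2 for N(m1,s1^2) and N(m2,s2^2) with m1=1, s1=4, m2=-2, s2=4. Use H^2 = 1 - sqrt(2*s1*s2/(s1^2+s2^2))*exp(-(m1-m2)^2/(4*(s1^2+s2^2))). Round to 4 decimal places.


Squared Hellinger distance for Gaussians:
H^2 = 1 - sqrt(2*s1*s2/(s1^2+s2^2)) * exp(-(m1-m2)^2/(4*(s1^2+s2^2))).
s1^2 = 16, s2^2 = 16, s1^2+s2^2 = 32.
sqrt(2*4*4/(32)) = 1.0.
(m1-m2)^2 = (3)^2 = 9.
exp(-9/(4*32)) = exp(-0.070312) = 0.932102.
H^2 = 1 - 1.0*0.932102 = 0.0679

0.0679


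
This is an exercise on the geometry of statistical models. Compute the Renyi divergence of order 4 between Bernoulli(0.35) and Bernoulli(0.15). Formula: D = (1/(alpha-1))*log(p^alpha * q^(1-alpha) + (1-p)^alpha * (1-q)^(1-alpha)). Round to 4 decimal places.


Renyi divergence of order alpha between Bernoulli distributions:
D = (1/(alpha-1))*log(p^alpha * q^(1-alpha) + (1-p)^alpha * (1-q)^(1-alpha)).
alpha = 4, p = 0.35, q = 0.15.
p^alpha * q^(1-alpha) = 0.35^4 * 0.15^-3 = 4.446296.
(1-p)^alpha * (1-q)^(1-alpha) = 0.65^4 * 0.85^-3 = 0.290668.
sum = 4.446296 + 0.290668 = 4.736964.
D = (1/3)*log(4.736964) = 0.5185

0.5185


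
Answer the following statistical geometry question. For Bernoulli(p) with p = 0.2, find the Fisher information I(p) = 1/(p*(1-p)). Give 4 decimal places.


For Bernoulli(p), Fisher information is I(p) = 1/(p*(1-p)).
p = 0.2, 1-p = 0.8.
p*(1-p) = 0.16.
I(p) = 1/0.16 = 6.2500

6.2500


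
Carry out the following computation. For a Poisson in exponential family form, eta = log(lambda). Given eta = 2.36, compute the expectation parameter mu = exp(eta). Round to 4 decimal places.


Expectation parameter for Poisson exponential family:
mu = exp(eta).
eta = 2.36.
mu = exp(2.36) = 10.5910

10.5910


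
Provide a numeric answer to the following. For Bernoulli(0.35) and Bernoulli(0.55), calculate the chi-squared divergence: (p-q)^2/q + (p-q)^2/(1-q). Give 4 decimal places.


Chi-squared divergence between Bernoulli distributions:
chi^2 = (p-q)^2/q + (p-q)^2/(1-q).
p = 0.35, q = 0.55, p-q = -0.2.
(p-q)^2 = 0.04.
term1 = 0.04/0.55 = 0.072727.
term2 = 0.04/0.45 = 0.088889.
chi^2 = 0.072727 + 0.088889 = 0.1616

0.1616


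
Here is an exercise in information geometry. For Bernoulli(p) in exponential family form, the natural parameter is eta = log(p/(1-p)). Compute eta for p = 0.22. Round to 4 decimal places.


Natural parameter for Bernoulli: eta = log(p/(1-p)).
p = 0.22, 1-p = 0.78.
p/(1-p) = 0.282051.
eta = log(0.282051) = -1.2657

-1.2657


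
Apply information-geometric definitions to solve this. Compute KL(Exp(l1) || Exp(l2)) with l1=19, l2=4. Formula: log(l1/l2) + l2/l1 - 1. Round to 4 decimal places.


KL divergence for exponential family:
KL = log(l1/l2) + l2/l1 - 1.
log(19/4) = 1.558145.
4/19 = 0.210526.
KL = 1.558145 + 0.210526 - 1 = 0.7687

0.7687


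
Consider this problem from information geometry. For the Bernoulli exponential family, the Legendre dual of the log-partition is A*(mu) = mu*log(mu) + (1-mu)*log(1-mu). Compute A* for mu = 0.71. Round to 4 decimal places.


Legendre transform for Bernoulli:
A*(mu) = mu*log(mu) + (1-mu)*log(1-mu).
mu = 0.71, 1-mu = 0.29.
mu*log(mu) = 0.71*log(0.71) = -0.243168.
(1-mu)*log(1-mu) = 0.29*log(0.29) = -0.358984.
A* = -0.243168 + -0.358984 = -0.6022

-0.6022


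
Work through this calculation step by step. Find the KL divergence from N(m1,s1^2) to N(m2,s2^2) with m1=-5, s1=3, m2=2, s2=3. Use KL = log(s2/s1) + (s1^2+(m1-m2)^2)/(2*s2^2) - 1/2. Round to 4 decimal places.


KL divergence between normal distributions:
KL = log(s2/s1) + (s1^2 + (m1-m2)^2)/(2*s2^2) - 1/2.
log(3/3) = 0.0.
(3^2 + (-5-2)^2)/(2*3^2) = (9 + 49)/18 = 3.222222.
KL = 0.0 + 3.222222 - 0.5 = 2.7222

2.7222


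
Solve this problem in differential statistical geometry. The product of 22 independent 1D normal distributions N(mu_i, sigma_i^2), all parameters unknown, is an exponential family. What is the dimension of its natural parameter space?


Exponential family dimension calculation:
Each univariate normal has two natural parameters (mu/sigma^2 and -1/(2 sigma^2)).
With 22 independent components, dim = 2 * 22 = 44.

44


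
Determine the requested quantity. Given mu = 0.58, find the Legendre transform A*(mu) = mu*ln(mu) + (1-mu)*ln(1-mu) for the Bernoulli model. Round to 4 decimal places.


Legendre transform for Bernoulli:
A*(mu) = mu*log(mu) + (1-mu)*log(1-mu).
mu = 0.58, 1-mu = 0.42.
mu*log(mu) = 0.58*log(0.58) = -0.315942.
(1-mu)*log(1-mu) = 0.42*log(0.42) = -0.36435.
A* = -0.315942 + -0.36435 = -0.6803

-0.6803


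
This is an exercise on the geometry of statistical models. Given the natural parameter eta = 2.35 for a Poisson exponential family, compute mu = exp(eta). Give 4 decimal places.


Expectation parameter for Poisson exponential family:
mu = exp(eta).
eta = 2.35.
mu = exp(2.35) = 10.4856

10.4856


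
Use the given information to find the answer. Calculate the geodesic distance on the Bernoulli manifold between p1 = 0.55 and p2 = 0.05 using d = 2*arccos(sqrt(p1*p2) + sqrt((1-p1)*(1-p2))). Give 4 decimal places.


Geodesic distance on Bernoulli manifold:
d(p1,p2) = 2*arccos(sqrt(p1*p2) + sqrt((1-p1)*(1-p2))).
sqrt(p1*p2) = sqrt(0.55*0.05) = 0.165831.
sqrt((1-p1)*(1-p2)) = sqrt(0.45*0.95) = 0.653835.
arg = 0.165831 + 0.653835 = 0.819666.
d = 2*arccos(0.819666) = 1.2199

1.2199


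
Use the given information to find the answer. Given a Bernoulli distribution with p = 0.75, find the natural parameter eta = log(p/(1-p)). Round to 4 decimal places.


Natural parameter for Bernoulli: eta = log(p/(1-p)).
p = 0.75, 1-p = 0.25.
p/(1-p) = 3.0.
eta = log(3.0) = 1.0986

1.0986


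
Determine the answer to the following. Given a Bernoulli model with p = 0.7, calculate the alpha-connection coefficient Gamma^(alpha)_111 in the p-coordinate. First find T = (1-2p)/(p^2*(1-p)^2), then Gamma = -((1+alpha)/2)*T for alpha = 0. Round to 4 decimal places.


Skewness (Amari-Chentsov) tensor: T = (1-2p)/(p^2*(1-p)^2).
p = 0.7, 1-2p = -0.4, p^2 = 0.49, (1-p)^2 = 0.09.
T = -0.4/(0.49 * 0.09) = -9.070295.
In the p-coordinate, Gamma^(alpha) = Gamma^(0) - (alpha/2)*T with Gamma^(0) = (1/2)*g'(p) = -T/2,
so Gamma^(alpha) = -((1+alpha)/2)*T.
alpha = 0, -(1+alpha)/2 = -0.5.
Gamma = -0.5 * -9.070295 = 4.5351

4.5351


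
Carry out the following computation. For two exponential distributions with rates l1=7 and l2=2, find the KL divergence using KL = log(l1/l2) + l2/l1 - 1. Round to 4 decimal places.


KL divergence for exponential family:
KL = log(l1/l2) + l2/l1 - 1.
log(7/2) = 1.252763.
2/7 = 0.285714.
KL = 1.252763 + 0.285714 - 1 = 0.5385

0.5385


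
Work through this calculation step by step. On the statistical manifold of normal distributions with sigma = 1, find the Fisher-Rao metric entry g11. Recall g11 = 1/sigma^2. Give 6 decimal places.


For the 2-parameter normal family, the Fisher metric has:
  g11 = 1/sigma^2, g22 = 2/sigma^2.
sigma = 1, sigma^2 = 1.
g11 = 1.000000

1.000000


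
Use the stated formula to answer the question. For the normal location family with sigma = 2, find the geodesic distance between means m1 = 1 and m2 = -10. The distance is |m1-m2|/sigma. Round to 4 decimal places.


On the fixed-variance normal subfamily, geodesic distance = |m1-m2|/sigma.
|1 - -10| = 11.
sigma = 2.
d = 11/2 = 5.5000

5.5000


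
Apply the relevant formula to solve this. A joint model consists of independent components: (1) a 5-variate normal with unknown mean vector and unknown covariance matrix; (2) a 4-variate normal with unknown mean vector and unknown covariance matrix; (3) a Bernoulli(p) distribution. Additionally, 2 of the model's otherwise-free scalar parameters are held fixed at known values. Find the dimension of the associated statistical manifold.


The dimension of a statistical manifold equals the number of free
(independent) real parameters of the model. For a product of independent
blocks the parameter counts add.
- 5-variate normal: 5 (mean) + 5*6/2 = 15 (symmetric covariance) = 20.
- 4-variate normal: 4 (mean) + 4*5/2 = 10 (symmetric covariance) = 14.
- Bernoulli (p): 1.
Total = 20 + 14 + 1 = 35.
2 parameter(s) fixed at known values: 35 - 2 = 33.
Dimension = 33

33


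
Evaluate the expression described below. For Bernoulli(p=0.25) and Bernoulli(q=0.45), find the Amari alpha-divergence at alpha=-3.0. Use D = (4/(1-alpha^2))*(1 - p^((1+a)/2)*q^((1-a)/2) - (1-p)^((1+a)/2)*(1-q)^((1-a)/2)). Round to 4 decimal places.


Amari alpha-divergence:
D = (4/(1-alpha^2))*(1 - p^((1+a)/2)*q^((1-a)/2) - (1-p)^((1+a)/2)*(1-q)^((1-a)/2)).
alpha = -3.0, p = 0.25, q = 0.45.
e1 = (1+alpha)/2 = -1.0, e2 = (1-alpha)/2 = 2.0.
t1 = p^e1 * q^e2 = 0.25^-1.0 * 0.45^2.0 = 0.81.
t2 = (1-p)^e1 * (1-q)^e2 = 0.75^-1.0 * 0.55^2.0 = 0.403333.
4/(1-alpha^2) = -0.5.
D = -0.5*(1 - 0.81 - 0.403333) = 0.1067

0.1067


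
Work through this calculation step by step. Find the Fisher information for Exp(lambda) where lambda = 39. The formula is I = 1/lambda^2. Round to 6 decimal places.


Fisher information for exponential: I(lambda) = 1/lambda^2.
lambda = 39, lambda^2 = 1521.
I = 1/1521 = 0.000657

0.000657


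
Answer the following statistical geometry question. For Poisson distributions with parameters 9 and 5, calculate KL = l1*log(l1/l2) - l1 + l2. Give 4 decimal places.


KL divergence for Poisson:
KL = l1*log(l1/l2) - l1 + l2.
l1 = 9, l2 = 5.
log(9/5) = 0.587787.
l1*log(l1/l2) = 9 * 0.587787 = 5.29008.
KL = 5.29008 - 9 + 5 = 1.2901

1.2901


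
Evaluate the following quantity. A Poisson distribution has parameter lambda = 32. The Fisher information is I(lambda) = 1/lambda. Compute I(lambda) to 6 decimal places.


Fisher information for Poisson: I(lambda) = 1/lambda.
lambda = 32.
I(lambda) = 1/32 = 0.031250

0.031250


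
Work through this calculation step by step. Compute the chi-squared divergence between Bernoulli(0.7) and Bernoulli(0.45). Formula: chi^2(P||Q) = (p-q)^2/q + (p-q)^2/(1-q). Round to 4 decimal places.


Chi-squared divergence between Bernoulli distributions:
chi^2 = (p-q)^2/q + (p-q)^2/(1-q).
p = 0.7, q = 0.45, p-q = 0.25.
(p-q)^2 = 0.0625.
term1 = 0.0625/0.45 = 0.138889.
term2 = 0.0625/0.55 = 0.113636.
chi^2 = 0.138889 + 0.113636 = 0.2525

0.2525


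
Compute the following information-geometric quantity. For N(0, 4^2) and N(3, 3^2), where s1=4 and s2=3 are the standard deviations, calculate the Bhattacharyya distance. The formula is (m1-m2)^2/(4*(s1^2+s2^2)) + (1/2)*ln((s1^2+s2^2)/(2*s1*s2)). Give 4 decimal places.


Bhattacharyya distance between two Gaussians:
DB = (m1-m2)^2/(4*(s1^2+s2^2)) + (1/2)*ln((s1^2+s2^2)/(2*s1*s2)).
(m1-m2)^2 = (-3)^2 = 9.
s1^2+s2^2 = 16 + 9 = 25.
term1 = 9/100 = 0.09.
term2 = 0.5*ln(25/24.0) = 0.020411.
DB = 0.09 + 0.020411 = 0.1104

0.1104


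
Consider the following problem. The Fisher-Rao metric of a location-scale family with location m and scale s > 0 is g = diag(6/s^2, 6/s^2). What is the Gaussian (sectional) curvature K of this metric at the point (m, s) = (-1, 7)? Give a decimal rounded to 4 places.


The metric has the form g = (A dm^2 + B ds^2)/s^2 with A = 6, B = 6.
Substitute u = sqrt(A/B)*m: g = B*(du^2 + ds^2)/s^2, i.e. B times the
Poincare upper half-plane metric, which has constant Gaussian curvature -1.
Scaling a 2D metric by a constant c divides the Gaussian curvature by c,
so K = -1/B = -1/(6) = -0.1667 everywhere (the point (m, s) = (-1, 7) is irrelevant:
the curvature is constant).
The requested Gaussian curvature is K = -0.1667.

-0.1667


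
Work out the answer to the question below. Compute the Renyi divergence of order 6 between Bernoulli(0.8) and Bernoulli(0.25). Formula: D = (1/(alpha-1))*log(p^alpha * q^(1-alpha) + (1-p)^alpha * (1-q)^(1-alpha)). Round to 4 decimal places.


Renyi divergence of order alpha between Bernoulli distributions:
D = (1/(alpha-1))*log(p^alpha * q^(1-alpha) + (1-p)^alpha * (1-q)^(1-alpha)).
alpha = 6, p = 0.8, q = 0.25.
p^alpha * q^(1-alpha) = 0.8^6 * 0.25^-5 = 268.435456.
(1-p)^alpha * (1-q)^(1-alpha) = 0.2^6 * 0.75^-5 = 0.00027.
sum = 268.435456 + 0.00027 = 268.435726.
D = (1/5)*log(268.435726) = 1.1185

1.1185


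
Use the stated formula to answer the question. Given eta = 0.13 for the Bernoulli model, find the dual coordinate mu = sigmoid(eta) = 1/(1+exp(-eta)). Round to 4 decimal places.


Dual coordinate (expectation parameter) for Bernoulli:
mu = 1/(1+exp(-eta)).
eta = 0.13.
exp(-eta) = exp(-0.13) = 0.878095.
mu = 1/(1+0.878095) = 0.5325

0.5325


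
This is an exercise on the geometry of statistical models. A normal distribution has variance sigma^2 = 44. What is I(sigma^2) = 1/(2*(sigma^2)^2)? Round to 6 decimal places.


Fisher information for variance: I(sigma^2) = 1/(2*sigma^4).
sigma^2 = 44, so sigma^4 = 1936.
I = 1/(2*1936) = 1/3872 = 0.000258

0.000258


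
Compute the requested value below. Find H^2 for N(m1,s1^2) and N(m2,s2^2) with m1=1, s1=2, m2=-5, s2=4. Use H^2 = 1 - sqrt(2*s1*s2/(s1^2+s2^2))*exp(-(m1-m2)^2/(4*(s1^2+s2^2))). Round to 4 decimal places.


Squared Hellinger distance for Gaussians:
H^2 = 1 - sqrt(2*s1*s2/(s1^2+s2^2)) * exp(-(m1-m2)^2/(4*(s1^2+s2^2))).
s1^2 = 4, s2^2 = 16, s1^2+s2^2 = 20.
sqrt(2*2*4/(20)) = 0.894427.
(m1-m2)^2 = (6)^2 = 36.
exp(-36/(4*20)) = exp(-0.45) = 0.637628.
H^2 = 1 - 0.894427*0.637628 = 0.4297

0.4297


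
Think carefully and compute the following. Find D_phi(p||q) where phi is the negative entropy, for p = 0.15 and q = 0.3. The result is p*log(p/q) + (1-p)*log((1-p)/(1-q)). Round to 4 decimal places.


Bregman divergence with negative entropy generator:
D = p*log(p/q) + (1-p)*log((1-p)/(1-q)).
p = 0.15, q = 0.3.
p*log(p/q) = 0.15*log(0.15/0.3) = -0.103972.
(1-p)*log((1-p)/(1-q)) = 0.85*log(0.85/0.7) = 0.165033.
D = -0.103972 + 0.165033 = 0.0611

0.0611


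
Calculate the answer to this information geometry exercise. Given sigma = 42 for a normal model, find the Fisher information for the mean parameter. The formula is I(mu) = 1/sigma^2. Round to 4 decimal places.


The Fisher information for the mean of a normal distribution is I(mu) = 1/sigma^2.
sigma = 42, so sigma^2 = 1764.
I(mu) = 1/1764 = 0.0006

0.0006


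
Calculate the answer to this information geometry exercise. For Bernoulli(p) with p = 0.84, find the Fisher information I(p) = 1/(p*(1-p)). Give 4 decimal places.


For Bernoulli(p), Fisher information is I(p) = 1/(p*(1-p)).
p = 0.84, 1-p = 0.16.
p*(1-p) = 0.1344.
I(p) = 1/0.1344 = 7.4405

7.4405


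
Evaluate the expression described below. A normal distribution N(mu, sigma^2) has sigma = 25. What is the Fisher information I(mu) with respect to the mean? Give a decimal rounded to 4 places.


The Fisher information for the mean of a normal distribution is I(mu) = 1/sigma^2.
sigma = 25, so sigma^2 = 625.
I(mu) = 1/625 = 0.0016

0.0016


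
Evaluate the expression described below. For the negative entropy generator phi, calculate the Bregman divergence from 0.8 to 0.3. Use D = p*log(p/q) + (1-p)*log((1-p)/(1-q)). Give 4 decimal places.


Bregman divergence with negative entropy generator:
D = p*log(p/q) + (1-p)*log((1-p)/(1-q)).
p = 0.8, q = 0.3.
p*log(p/q) = 0.8*log(0.8/0.3) = 0.784663.
(1-p)*log((1-p)/(1-q)) = 0.2*log(0.2/0.7) = -0.250553.
D = 0.784663 + -0.250553 = 0.5341

0.5341


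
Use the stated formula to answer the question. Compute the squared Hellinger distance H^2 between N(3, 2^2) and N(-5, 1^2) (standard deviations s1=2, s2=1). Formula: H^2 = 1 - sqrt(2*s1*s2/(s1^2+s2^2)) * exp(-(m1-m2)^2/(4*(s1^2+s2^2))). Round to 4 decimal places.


Squared Hellinger distance for Gaussians:
H^2 = 1 - sqrt(2*s1*s2/(s1^2+s2^2)) * exp(-(m1-m2)^2/(4*(s1^2+s2^2))).
s1^2 = 4, s2^2 = 1, s1^2+s2^2 = 5.
sqrt(2*2*1/(5)) = 0.894427.
(m1-m2)^2 = (8)^2 = 64.
exp(-64/(4*5)) = exp(-3.2) = 0.040762.
H^2 = 1 - 0.894427*0.040762 = 0.9635

0.9635


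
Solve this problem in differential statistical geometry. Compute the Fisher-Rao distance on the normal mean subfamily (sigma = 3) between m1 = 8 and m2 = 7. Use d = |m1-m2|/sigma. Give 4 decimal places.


On the fixed-variance normal subfamily, geodesic distance = |m1-m2|/sigma.
|8 - 7| = 1.
sigma = 3.
d = 1/3 = 0.3333

0.3333


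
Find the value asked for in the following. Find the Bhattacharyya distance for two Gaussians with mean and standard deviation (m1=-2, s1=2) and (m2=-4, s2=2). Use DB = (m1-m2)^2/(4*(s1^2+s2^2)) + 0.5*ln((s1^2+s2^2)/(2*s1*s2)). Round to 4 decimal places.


Bhattacharyya distance between two Gaussians:
DB = (m1-m2)^2/(4*(s1^2+s2^2)) + (1/2)*ln((s1^2+s2^2)/(2*s1*s2)).
(m1-m2)^2 = (2)^2 = 4.
s1^2+s2^2 = 4 + 4 = 8.
term1 = 4/32 = 0.125.
term2 = 0.5*ln(8/8.0) = 0.0.
DB = 0.125 + 0.0 = 0.1250

0.1250


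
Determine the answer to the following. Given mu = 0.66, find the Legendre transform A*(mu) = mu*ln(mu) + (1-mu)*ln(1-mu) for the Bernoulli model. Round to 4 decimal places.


Legendre transform for Bernoulli:
A*(mu) = mu*log(mu) + (1-mu)*log(1-mu).
mu = 0.66, 1-mu = 0.34.
mu*log(mu) = 0.66*log(0.66) = -0.27424.
(1-mu)*log(1-mu) = 0.34*log(0.34) = -0.366795.
A* = -0.27424 + -0.366795 = -0.6410

-0.6410


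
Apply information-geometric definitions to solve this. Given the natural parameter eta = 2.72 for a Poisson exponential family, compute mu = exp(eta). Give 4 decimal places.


Expectation parameter for Poisson exponential family:
mu = exp(eta).
eta = 2.72.
mu = exp(2.72) = 15.1803

15.1803


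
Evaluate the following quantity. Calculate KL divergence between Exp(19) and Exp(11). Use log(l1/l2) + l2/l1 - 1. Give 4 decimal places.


KL divergence for exponential family:
KL = log(l1/l2) + l2/l1 - 1.
log(19/11) = 0.546544.
11/19 = 0.578947.
KL = 0.546544 + 0.578947 - 1 = 0.1255

0.1255


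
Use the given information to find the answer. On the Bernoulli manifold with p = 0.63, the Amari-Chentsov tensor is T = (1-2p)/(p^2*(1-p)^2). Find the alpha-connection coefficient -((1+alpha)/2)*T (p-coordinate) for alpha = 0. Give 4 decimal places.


Skewness (Amari-Chentsov) tensor: T = (1-2p)/(p^2*(1-p)^2).
p = 0.63, 1-2p = -0.26, p^2 = 0.3969, (1-p)^2 = 0.1369.
T = -0.26/(0.3969 * 0.1369) = -4.785076.
In the p-coordinate, Gamma^(alpha) = Gamma^(0) - (alpha/2)*T with Gamma^(0) = (1/2)*g'(p) = -T/2,
so Gamma^(alpha) = -((1+alpha)/2)*T.
alpha = 0, -(1+alpha)/2 = -0.5.
Gamma = -0.5 * -4.785076 = 2.3925

2.3925
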